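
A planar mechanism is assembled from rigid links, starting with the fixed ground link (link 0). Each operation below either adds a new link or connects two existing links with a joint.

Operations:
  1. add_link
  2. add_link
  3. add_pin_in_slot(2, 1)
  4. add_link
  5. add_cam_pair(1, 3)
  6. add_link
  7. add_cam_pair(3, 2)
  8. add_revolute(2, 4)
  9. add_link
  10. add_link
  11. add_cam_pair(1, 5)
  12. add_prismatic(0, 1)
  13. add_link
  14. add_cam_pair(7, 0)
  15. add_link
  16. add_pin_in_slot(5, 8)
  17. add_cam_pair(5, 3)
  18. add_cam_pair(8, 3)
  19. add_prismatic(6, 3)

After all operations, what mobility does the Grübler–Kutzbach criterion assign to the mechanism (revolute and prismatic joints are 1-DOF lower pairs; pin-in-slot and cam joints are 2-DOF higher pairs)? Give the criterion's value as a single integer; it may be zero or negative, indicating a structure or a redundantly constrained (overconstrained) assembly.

M = 10

L=1 J1=0 J2=0
add link → L=2 J1=0 J2=0
add link → L=3 J1=0 J2=0
PS@2,1 dof=2 J2 → L=3 J1=0 J2=1
add link → L=4 J1=0 J2=1
C@1,3 dof=2 J2 → L=4 J1=0 J2=2
add link → L=5 J1=0 J2=2
C@3,2 dof=2 J2 → L=5 J1=0 J2=3
R@2,4 dof=1 J1 → L=5 J1=1 J2=3
add link → L=6 J1=1 J2=3
add link → L=7 J1=1 J2=3
C@1,5 dof=2 J2 → L=7 J1=1 J2=4
P@0,1 dof=1 J1 → L=7 J1=2 J2=4
add link → L=8 J1=2 J2=4
C@7,0 dof=2 J2 → L=8 J1=2 J2=5
add link → L=9 J1=2 J2=5
PS@5,8 dof=2 J2 → L=9 J1=2 J2=6
C@5,3 dof=2 J2 → L=9 J1=2 J2=7
C@8,3 dof=2 J2 → L=9 J1=2 J2=8
P@6,3 dof=1 J1 → L=9 J1=3 J2=8
M=3(L−1)−2J1−J2=3·8−2·3−8=10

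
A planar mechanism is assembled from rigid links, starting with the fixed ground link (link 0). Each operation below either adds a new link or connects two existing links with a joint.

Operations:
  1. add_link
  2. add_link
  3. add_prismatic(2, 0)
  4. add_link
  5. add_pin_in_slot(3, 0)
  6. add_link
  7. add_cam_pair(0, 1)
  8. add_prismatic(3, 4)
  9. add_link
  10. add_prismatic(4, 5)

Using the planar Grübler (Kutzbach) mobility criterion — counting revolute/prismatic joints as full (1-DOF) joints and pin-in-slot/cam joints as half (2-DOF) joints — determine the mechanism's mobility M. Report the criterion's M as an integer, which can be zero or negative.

link 0 = ground. State L|J1|J2 = 1|0|0
+link1  2|0|0
+link2  3|0|0
P(2,0) f=1→J1  3|1|0
+link3  4|1|0
PS(3,0) f=2→J2  4|1|1
+link4  5|1|1
C(0,1) f=2→J2  5|1|2
P(3,4) f=1→J1  5|2|2
+link5  6|2|2
P(4,5) f=1→J1  6|3|2
M = 3(6−1)−2·3−2 = 15−6−2 = 7

M = 7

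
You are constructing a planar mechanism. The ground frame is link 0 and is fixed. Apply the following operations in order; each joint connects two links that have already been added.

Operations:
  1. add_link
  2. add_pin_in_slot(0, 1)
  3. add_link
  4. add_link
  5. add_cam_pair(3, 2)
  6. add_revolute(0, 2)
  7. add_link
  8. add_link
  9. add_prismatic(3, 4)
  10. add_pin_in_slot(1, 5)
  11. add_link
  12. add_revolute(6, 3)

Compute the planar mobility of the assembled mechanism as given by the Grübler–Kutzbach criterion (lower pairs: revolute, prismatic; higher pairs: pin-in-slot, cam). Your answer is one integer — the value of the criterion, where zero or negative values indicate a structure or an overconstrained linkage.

M = 9

link 0 = ground. State L|J1|J2 = 1|0|0
+link1  2|0|0
PS(0,1) f=2→J2  2|0|1
+link2  3|0|1
+link3  4|0|1
C(3,2) f=2→J2  4|0|2
R(0,2) f=1→J1  4|1|2
+link4  5|1|2
+link5  6|1|2
P(3,4) f=1→J1  6|2|2
PS(1,5) f=2→J2  6|2|3
+link6  7|2|3
R(6,3) f=1→J1  7|3|3
M = 3(7−1)−2·3−3 = 18−6−3 = 9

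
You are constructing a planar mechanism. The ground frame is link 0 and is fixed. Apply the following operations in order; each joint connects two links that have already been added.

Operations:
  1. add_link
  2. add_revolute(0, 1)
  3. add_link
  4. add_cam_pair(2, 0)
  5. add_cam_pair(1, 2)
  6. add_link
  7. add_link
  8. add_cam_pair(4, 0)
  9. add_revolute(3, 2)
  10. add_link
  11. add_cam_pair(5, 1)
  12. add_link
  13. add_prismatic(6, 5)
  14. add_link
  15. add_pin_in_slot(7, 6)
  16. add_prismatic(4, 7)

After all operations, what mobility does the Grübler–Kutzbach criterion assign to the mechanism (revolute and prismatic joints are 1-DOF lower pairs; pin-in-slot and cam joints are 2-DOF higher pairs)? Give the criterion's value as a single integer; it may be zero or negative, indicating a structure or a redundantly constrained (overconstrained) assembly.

[1;0;0] (link 0 is ground)
L+ [2;0;0]
R(0,1)∈J1 [2;1;0]
L+ [3;1;0]
C(2,0)∈J2 [3;1;1]
C(1,2)∈J2 [3;1;2]
L+ [4;1;2]
L+ [5;1;2]
C(4,0)∈J2 [5;1;3]
R(3,2)∈J1 [5;2;3]
L+ [6;2;3]
C(5,1)∈J2 [6;2;4]
L+ [7;2;4]
P(6,5)∈J1 [7;3;4]
L+ [8;3;4]
PS(7,6)∈J2 [8;3;5]
P(4,7)∈J1 [8;4;5]
mobility = 21 − 8 − 5 = 8

M = 8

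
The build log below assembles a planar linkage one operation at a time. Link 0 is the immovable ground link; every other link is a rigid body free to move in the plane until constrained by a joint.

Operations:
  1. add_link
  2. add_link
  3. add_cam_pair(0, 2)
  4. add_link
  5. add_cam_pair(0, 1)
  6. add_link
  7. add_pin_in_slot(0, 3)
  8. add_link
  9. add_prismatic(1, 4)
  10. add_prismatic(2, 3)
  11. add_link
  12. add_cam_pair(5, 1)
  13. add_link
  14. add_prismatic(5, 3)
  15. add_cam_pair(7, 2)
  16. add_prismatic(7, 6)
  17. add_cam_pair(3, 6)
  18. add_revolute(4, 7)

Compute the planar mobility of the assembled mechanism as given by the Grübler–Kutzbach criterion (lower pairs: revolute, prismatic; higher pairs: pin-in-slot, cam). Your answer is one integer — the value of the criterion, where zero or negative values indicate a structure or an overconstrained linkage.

L=1 J1=0 J2=0
add link → L=2 J1=0 J2=0
add link → L=3 J1=0 J2=0
C@0,2 dof=2 J2 → L=3 J1=0 J2=1
add link → L=4 J1=0 J2=1
C@0,1 dof=2 J2 → L=4 J1=0 J2=2
add link → L=5 J1=0 J2=2
PS@0,3 dof=2 J2 → L=5 J1=0 J2=3
add link → L=6 J1=0 J2=3
P@1,4 dof=1 J1 → L=6 J1=1 J2=3
P@2,3 dof=1 J1 → L=6 J1=2 J2=3
add link → L=7 J1=2 J2=3
C@5,1 dof=2 J2 → L=7 J1=2 J2=4
add link → L=8 J1=2 J2=4
P@5,3 dof=1 J1 → L=8 J1=3 J2=4
C@7,2 dof=2 J2 → L=8 J1=3 J2=5
P@7,6 dof=1 J1 → L=8 J1=4 J2=5
C@3,6 dof=2 J2 → L=8 J1=4 J2=6
R@4,7 dof=1 J1 → L=8 J1=5 J2=6
M=3(L−1)−2J1−J2=3·7−2·5−6=5

M = 5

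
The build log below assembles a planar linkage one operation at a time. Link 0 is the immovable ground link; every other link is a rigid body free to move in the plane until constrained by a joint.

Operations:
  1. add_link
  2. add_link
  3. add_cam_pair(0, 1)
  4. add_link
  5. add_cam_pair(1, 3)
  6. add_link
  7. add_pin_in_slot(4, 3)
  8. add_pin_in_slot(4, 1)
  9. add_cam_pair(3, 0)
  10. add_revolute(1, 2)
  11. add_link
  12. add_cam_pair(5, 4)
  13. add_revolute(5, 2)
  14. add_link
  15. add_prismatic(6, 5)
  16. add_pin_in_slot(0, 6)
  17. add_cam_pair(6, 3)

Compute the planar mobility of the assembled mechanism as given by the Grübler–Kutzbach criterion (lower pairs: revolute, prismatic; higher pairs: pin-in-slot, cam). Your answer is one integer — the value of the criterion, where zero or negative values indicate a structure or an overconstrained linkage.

M = 4

[1;0;0] (link 0 is ground)
L+ [2;0;0]
L+ [3;0;0]
C(0,1)∈J2 [3;0;1]
L+ [4;0;1]
C(1,3)∈J2 [4;0;2]
L+ [5;0;2]
PS(4,3)∈J2 [5;0;3]
PS(4,1)∈J2 [5;0;4]
C(3,0)∈J2 [5;0;5]
R(1,2)∈J1 [5;1;5]
L+ [6;1;5]
C(5,4)∈J2 [6;1;6]
R(5,2)∈J1 [6;2;6]
L+ [7;2;6]
P(6,5)∈J1 [7;3;6]
PS(0,6)∈J2 [7;3;7]
C(6,3)∈J2 [7;3;8]
mobility = 18 − 6 − 8 = 4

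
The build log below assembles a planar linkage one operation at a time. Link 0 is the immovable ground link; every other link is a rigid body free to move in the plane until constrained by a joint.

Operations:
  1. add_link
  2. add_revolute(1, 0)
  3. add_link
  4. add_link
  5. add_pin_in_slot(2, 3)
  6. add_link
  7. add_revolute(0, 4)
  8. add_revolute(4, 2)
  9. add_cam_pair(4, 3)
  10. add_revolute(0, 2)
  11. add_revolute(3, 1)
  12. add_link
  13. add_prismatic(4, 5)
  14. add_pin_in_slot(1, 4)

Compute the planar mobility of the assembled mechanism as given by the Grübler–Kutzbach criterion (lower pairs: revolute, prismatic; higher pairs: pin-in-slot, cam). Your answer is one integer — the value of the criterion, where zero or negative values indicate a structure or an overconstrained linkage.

[1;0;0] (link 0 is ground)
L+ [2;0;0]
R(1,0)∈J1 [2;1;0]
L+ [3;1;0]
L+ [4;1;0]
PS(2,3)∈J2 [4;1;1]
L+ [5;1;1]
R(0,4)∈J1 [5;2;1]
R(4,2)∈J1 [5;3;1]
C(4,3)∈J2 [5;3;2]
R(0,2)∈J1 [5;4;2]
R(3,1)∈J1 [5;5;2]
L+ [6;5;2]
P(4,5)∈J1 [6;6;2]
PS(1,4)∈J2 [6;6;3]
mobility = 15 − 12 − 3 = 0

M = 0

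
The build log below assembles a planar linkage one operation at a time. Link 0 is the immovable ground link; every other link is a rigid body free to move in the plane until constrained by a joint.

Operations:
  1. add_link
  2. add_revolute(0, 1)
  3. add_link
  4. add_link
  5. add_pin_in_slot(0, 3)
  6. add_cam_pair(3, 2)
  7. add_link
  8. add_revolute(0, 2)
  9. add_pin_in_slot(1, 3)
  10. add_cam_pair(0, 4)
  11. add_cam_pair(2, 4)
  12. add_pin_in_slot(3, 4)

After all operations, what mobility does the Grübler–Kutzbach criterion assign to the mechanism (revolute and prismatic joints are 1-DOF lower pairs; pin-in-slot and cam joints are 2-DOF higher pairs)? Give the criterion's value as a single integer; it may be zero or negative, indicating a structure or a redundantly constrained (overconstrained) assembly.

M = 2

L=1 J1=0 J2=0
add link → L=2 J1=0 J2=0
R@0,1 dof=1 J1 → L=2 J1=1 J2=0
add link → L=3 J1=1 J2=0
add link → L=4 J1=1 J2=0
PS@0,3 dof=2 J2 → L=4 J1=1 J2=1
C@3,2 dof=2 J2 → L=4 J1=1 J2=2
add link → L=5 J1=1 J2=2
R@0,2 dof=1 J1 → L=5 J1=2 J2=2
PS@1,3 dof=2 J2 → L=5 J1=2 J2=3
C@0,4 dof=2 J2 → L=5 J1=2 J2=4
C@2,4 dof=2 J2 → L=5 J1=2 J2=5
PS@3,4 dof=2 J2 → L=5 J1=2 J2=6
M=3(L−1)−2J1−J2=3·4−2·2−6=2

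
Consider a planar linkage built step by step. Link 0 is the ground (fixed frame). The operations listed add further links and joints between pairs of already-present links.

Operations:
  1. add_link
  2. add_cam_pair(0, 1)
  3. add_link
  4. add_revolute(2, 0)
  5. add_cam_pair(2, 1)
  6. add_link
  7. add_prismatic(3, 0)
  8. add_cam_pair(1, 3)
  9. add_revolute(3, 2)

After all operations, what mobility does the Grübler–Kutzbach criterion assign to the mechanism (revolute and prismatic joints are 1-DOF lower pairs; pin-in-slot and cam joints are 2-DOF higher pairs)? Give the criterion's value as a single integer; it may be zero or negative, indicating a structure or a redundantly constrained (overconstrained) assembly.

(L,J1,J2)=(1,0,0); link0 fixed
link1: (2,0,0)
C 0-1 [J2]: (2,0,1)
link2: (3,0,1)
R 2-0 [J1]: (3,1,1)
C 2-1 [J2]: (3,1,2)
link3: (4,1,2)
P 3-0 [J1]: (4,2,2)
C 1-3 [J2]: (4,2,3)
R 3-2 [J1]: (4,3,3)
Grübler: 3·3 − 2·3 − 3 = 0

M = 0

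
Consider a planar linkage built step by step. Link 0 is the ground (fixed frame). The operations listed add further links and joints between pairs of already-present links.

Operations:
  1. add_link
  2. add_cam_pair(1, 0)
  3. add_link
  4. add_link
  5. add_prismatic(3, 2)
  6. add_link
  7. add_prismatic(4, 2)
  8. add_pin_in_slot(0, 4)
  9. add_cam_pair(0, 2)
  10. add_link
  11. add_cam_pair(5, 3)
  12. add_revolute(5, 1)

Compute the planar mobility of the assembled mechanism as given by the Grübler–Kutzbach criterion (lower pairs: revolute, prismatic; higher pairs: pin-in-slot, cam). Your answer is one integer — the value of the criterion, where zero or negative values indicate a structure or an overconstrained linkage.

link 0 = ground. State L|J1|J2 = 1|0|0
+link1  2|0|0
C(1,0) f=2→J2  2|0|1
+link2  3|0|1
+link3  4|0|1
P(3,2) f=1→J1  4|1|1
+link4  5|1|1
P(4,2) f=1→J1  5|2|1
PS(0,4) f=2→J2  5|2|2
C(0,2) f=2→J2  5|2|3
+link5  6|2|3
C(5,3) f=2→J2  6|2|4
R(5,1) f=1→J1  6|3|4
M = 3(6−1)−2·3−4 = 15−6−4 = 5

M = 5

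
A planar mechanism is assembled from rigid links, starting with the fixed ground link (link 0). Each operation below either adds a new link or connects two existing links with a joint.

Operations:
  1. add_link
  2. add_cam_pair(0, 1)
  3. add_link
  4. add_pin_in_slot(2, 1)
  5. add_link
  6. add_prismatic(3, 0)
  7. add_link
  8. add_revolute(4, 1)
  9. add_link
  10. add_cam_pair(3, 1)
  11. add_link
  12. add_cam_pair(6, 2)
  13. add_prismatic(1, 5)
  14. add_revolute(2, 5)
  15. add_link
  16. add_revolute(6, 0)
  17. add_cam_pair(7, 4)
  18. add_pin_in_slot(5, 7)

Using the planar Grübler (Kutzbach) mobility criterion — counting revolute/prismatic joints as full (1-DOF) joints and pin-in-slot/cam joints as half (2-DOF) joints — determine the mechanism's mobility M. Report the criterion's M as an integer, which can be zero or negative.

M = 5

[1;0;0] (link 0 is ground)
L+ [2;0;0]
C(0,1)∈J2 [2;0;1]
L+ [3;0;1]
PS(2,1)∈J2 [3;0;2]
L+ [4;0;2]
P(3,0)∈J1 [4;1;2]
L+ [5;1;2]
R(4,1)∈J1 [5;2;2]
L+ [6;2;2]
C(3,1)∈J2 [6;2;3]
L+ [7;2;3]
C(6,2)∈J2 [7;2;4]
P(1,5)∈J1 [7;3;4]
R(2,5)∈J1 [7;4;4]
L+ [8;4;4]
R(6,0)∈J1 [8;5;4]
C(7,4)∈J2 [8;5;5]
PS(5,7)∈J2 [8;5;6]
mobility = 21 − 10 − 6 = 5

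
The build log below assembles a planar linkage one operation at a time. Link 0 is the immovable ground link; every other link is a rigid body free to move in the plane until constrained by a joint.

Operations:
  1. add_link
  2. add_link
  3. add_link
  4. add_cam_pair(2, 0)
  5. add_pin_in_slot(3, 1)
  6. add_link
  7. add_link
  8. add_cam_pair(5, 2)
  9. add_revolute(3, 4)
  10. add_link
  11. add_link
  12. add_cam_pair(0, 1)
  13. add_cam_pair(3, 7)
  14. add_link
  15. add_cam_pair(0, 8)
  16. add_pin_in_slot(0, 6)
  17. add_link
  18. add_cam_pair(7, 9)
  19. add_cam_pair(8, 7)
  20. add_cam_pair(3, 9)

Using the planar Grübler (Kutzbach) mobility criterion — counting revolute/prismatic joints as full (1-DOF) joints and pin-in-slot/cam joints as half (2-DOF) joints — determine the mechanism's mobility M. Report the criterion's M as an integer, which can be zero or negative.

M = 15

L=1 J1=0 J2=0
add link → L=2 J1=0 J2=0
add link → L=3 J1=0 J2=0
add link → L=4 J1=0 J2=0
C@2,0 dof=2 J2 → L=4 J1=0 J2=1
PS@3,1 dof=2 J2 → L=4 J1=0 J2=2
add link → L=5 J1=0 J2=2
add link → L=6 J1=0 J2=2
C@5,2 dof=2 J2 → L=6 J1=0 J2=3
R@3,4 dof=1 J1 → L=6 J1=1 J2=3
add link → L=7 J1=1 J2=3
add link → L=8 J1=1 J2=3
C@0,1 dof=2 J2 → L=8 J1=1 J2=4
C@3,7 dof=2 J2 → L=8 J1=1 J2=5
add link → L=9 J1=1 J2=5
C@0,8 dof=2 J2 → L=9 J1=1 J2=6
PS@0,6 dof=2 J2 → L=9 J1=1 J2=7
add link → L=10 J1=1 J2=7
C@7,9 dof=2 J2 → L=10 J1=1 J2=8
C@8,7 dof=2 J2 → L=10 J1=1 J2=9
C@3,9 dof=2 J2 → L=10 J1=1 J2=10
M=3(L−1)−2J1−J2=3·9−2·1−10=15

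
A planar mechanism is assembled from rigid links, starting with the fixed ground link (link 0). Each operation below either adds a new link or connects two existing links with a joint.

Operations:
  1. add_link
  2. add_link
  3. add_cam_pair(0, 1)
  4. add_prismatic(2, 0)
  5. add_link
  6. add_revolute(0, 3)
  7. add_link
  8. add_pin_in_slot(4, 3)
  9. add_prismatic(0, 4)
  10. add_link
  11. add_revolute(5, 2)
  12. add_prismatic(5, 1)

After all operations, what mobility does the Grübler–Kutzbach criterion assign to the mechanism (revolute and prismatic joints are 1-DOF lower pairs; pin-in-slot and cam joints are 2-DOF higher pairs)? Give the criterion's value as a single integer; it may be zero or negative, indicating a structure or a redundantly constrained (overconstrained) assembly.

ground; <1,0,0>
#1 <2,0,0>
#2 <3,0,0>
C:0↔1 J2 <3,0,1>
P:2↔0 J1 <3,1,1>
#3 <4,1,1>
R:0↔3 J1 <4,2,1>
#4 <5,2,1>
PS:4↔3 J2 <5,2,2>
P:0↔4 J1 <5,3,2>
#5 <6,3,2>
R:5↔2 J1 <6,4,2>
P:5↔1 J1 <6,5,2>
3×5 − 2×5 − 1×2 = 3

M = 3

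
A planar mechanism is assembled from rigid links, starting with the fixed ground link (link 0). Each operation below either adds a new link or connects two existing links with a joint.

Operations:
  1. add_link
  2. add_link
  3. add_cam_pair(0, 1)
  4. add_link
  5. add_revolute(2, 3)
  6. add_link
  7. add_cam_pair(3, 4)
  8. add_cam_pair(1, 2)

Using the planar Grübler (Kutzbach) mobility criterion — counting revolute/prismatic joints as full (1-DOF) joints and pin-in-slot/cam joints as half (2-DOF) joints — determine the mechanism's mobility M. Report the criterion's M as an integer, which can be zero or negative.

M = 7

L=1 J1=0 J2=0
add link → L=2 J1=0 J2=0
add link → L=3 J1=0 J2=0
C@0,1 dof=2 J2 → L=3 J1=0 J2=1
add link → L=4 J1=0 J2=1
R@2,3 dof=1 J1 → L=4 J1=1 J2=1
add link → L=5 J1=1 J2=1
C@3,4 dof=2 J2 → L=5 J1=1 J2=2
C@1,2 dof=2 J2 → L=5 J1=1 J2=3
M=3(L−1)−2J1−J2=3·4−2·1−3=7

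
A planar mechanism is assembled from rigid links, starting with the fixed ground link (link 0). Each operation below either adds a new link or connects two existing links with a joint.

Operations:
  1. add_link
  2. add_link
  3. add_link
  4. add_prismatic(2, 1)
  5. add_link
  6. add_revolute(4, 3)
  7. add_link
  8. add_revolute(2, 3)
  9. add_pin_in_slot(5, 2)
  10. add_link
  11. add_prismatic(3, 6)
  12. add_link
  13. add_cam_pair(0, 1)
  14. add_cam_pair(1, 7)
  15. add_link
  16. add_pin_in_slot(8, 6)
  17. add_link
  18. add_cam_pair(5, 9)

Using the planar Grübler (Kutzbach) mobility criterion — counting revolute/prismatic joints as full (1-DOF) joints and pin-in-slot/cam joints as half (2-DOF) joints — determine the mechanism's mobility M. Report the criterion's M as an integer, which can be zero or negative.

M = 14

(L,J1,J2)=(1,0,0); link0 fixed
link1: (2,0,0)
link2: (3,0,0)
link3: (4,0,0)
P 2-1 [J1]: (4,1,0)
link4: (5,1,0)
R 4-3 [J1]: (5,2,0)
link5: (6,2,0)
R 2-3 [J1]: (6,3,0)
PS 5-2 [J2]: (6,3,1)
link6: (7,3,1)
P 3-6 [J1]: (7,4,1)
link7: (8,4,1)
C 0-1 [J2]: (8,4,2)
C 1-7 [J2]: (8,4,3)
link8: (9,4,3)
PS 8-6 [J2]: (9,4,4)
link9: (10,4,4)
C 5-9 [J2]: (10,4,5)
Grübler: 3·9 − 2·4 − 5 = 14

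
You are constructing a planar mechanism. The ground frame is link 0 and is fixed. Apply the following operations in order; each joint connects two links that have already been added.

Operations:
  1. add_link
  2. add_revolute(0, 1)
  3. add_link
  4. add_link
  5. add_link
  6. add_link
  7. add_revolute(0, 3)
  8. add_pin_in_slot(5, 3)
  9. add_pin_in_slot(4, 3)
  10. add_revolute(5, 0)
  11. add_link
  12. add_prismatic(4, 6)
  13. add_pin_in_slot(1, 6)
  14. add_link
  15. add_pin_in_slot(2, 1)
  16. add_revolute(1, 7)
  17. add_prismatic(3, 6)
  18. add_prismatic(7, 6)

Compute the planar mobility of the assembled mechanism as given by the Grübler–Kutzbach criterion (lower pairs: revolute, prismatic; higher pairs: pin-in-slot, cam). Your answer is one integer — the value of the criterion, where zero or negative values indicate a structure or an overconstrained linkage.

[1;0;0] (link 0 is ground)
L+ [2;0;0]
R(0,1)∈J1 [2;1;0]
L+ [3;1;0]
L+ [4;1;0]
L+ [5;1;0]
L+ [6;1;0]
R(0,3)∈J1 [6;2;0]
PS(5,3)∈J2 [6;2;1]
PS(4,3)∈J2 [6;2;2]
R(5,0)∈J1 [6;3;2]
L+ [7;3;2]
P(4,6)∈J1 [7;4;2]
PS(1,6)∈J2 [7;4;3]
L+ [8;4;3]
PS(2,1)∈J2 [8;4;4]
R(1,7)∈J1 [8;5;4]
P(3,6)∈J1 [8;6;4]
P(7,6)∈J1 [8;7;4]
mobility = 21 − 14 − 4 = 3

M = 3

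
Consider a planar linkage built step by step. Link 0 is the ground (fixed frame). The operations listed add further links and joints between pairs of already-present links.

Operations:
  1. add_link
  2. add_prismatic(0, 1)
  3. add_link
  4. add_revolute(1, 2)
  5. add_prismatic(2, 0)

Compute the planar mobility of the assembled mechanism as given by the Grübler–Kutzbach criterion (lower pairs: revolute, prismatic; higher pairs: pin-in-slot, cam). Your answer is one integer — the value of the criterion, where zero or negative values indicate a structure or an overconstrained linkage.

M = 0

(L,J1,J2)=(1,0,0); link0 fixed
link1: (2,0,0)
P 0-1 [J1]: (2,1,0)
link2: (3,1,0)
R 1-2 [J1]: (3,2,0)
P 2-0 [J1]: (3,3,0)
Grübler: 3·2 − 2·3 − 0 = 0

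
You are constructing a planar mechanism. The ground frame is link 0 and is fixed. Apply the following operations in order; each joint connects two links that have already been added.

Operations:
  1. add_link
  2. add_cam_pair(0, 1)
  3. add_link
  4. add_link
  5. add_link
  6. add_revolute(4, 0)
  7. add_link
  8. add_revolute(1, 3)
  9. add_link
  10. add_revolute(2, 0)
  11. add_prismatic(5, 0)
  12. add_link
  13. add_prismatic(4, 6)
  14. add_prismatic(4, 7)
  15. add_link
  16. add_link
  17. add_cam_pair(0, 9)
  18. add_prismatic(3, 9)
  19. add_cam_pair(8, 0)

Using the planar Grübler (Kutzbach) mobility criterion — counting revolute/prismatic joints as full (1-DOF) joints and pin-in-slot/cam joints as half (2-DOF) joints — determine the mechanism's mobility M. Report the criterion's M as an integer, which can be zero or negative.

M = 10

[1;0;0] (link 0 is ground)
L+ [2;0;0]
C(0,1)∈J2 [2;0;1]
L+ [3;0;1]
L+ [4;0;1]
L+ [5;0;1]
R(4,0)∈J1 [5;1;1]
L+ [6;1;1]
R(1,3)∈J1 [6;2;1]
L+ [7;2;1]
R(2,0)∈J1 [7;3;1]
P(5,0)∈J1 [7;4;1]
L+ [8;4;1]
P(4,6)∈J1 [8;5;1]
P(4,7)∈J1 [8;6;1]
L+ [9;6;1]
L+ [10;6;1]
C(0,9)∈J2 [10;6;2]
P(3,9)∈J1 [10;7;2]
C(8,0)∈J2 [10;7;3]
mobility = 27 − 14 − 3 = 10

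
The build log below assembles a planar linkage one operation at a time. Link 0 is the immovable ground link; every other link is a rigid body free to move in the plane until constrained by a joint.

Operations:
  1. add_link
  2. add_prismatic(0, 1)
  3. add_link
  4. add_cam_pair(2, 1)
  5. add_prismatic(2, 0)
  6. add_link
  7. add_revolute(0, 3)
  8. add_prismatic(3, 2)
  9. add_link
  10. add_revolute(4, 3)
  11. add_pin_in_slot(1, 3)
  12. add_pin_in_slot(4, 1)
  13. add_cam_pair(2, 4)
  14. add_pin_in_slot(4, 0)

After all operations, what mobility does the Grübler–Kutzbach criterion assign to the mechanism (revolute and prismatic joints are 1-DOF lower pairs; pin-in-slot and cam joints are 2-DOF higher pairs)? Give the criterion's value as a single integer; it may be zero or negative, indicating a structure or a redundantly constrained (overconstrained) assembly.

L=1 J1=0 J2=0
add link → L=2 J1=0 J2=0
P@0,1 dof=1 J1 → L=2 J1=1 J2=0
add link → L=3 J1=1 J2=0
C@2,1 dof=2 J2 → L=3 J1=1 J2=1
P@2,0 dof=1 J1 → L=3 J1=2 J2=1
add link → L=4 J1=2 J2=1
R@0,3 dof=1 J1 → L=4 J1=3 J2=1
P@3,2 dof=1 J1 → L=4 J1=4 J2=1
add link → L=5 J1=4 J2=1
R@4,3 dof=1 J1 → L=5 J1=5 J2=1
PS@1,3 dof=2 J2 → L=5 J1=5 J2=2
PS@4,1 dof=2 J2 → L=5 J1=5 J2=3
C@2,4 dof=2 J2 → L=5 J1=5 J2=4
PS@4,0 dof=2 J2 → L=5 J1=5 J2=5
M=3(L−1)−2J1−J2=3·4−2·5−5=-3

M = -3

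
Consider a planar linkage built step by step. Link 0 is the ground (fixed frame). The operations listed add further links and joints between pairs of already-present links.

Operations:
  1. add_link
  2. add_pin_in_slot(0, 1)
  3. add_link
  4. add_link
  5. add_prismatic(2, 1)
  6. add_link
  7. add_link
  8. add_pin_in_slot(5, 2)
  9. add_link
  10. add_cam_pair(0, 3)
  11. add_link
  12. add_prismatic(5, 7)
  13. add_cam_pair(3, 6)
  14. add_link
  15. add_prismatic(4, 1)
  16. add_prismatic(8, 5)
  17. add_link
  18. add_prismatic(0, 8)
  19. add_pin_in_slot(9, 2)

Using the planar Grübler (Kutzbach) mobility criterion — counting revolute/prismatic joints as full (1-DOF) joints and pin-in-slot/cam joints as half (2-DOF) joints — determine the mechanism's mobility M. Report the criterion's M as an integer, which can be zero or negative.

M = 12

L=1 J1=0 J2=0
add link → L=2 J1=0 J2=0
PS@0,1 dof=2 J2 → L=2 J1=0 J2=1
add link → L=3 J1=0 J2=1
add link → L=4 J1=0 J2=1
P@2,1 dof=1 J1 → L=4 J1=1 J2=1
add link → L=5 J1=1 J2=1
add link → L=6 J1=1 J2=1
PS@5,2 dof=2 J2 → L=6 J1=1 J2=2
add link → L=7 J1=1 J2=2
C@0,3 dof=2 J2 → L=7 J1=1 J2=3
add link → L=8 J1=1 J2=3
P@5,7 dof=1 J1 → L=8 J1=2 J2=3
C@3,6 dof=2 J2 → L=8 J1=2 J2=4
add link → L=9 J1=2 J2=4
P@4,1 dof=1 J1 → L=9 J1=3 J2=4
P@8,5 dof=1 J1 → L=9 J1=4 J2=4
add link → L=10 J1=4 J2=4
P@0,8 dof=1 J1 → L=10 J1=5 J2=4
PS@9,2 dof=2 J2 → L=10 J1=5 J2=5
M=3(L−1)−2J1−J2=3·9−2·5−5=12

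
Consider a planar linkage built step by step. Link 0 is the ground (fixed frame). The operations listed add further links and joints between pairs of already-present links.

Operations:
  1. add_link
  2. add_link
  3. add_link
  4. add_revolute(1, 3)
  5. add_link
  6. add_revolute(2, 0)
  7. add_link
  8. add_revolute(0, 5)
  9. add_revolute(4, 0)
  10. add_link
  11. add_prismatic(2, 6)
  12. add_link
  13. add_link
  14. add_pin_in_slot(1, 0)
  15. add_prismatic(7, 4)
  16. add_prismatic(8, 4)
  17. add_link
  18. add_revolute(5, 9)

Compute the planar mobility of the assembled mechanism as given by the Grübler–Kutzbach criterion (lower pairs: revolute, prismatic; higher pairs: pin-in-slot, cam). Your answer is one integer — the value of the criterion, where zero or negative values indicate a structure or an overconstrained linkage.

M = 10

L=1 J1=0 J2=0
add link → L=2 J1=0 J2=0
add link → L=3 J1=0 J2=0
add link → L=4 J1=0 J2=0
R@1,3 dof=1 J1 → L=4 J1=1 J2=0
add link → L=5 J1=1 J2=0
R@2,0 dof=1 J1 → L=5 J1=2 J2=0
add link → L=6 J1=2 J2=0
R@0,5 dof=1 J1 → L=6 J1=3 J2=0
R@4,0 dof=1 J1 → L=6 J1=4 J2=0
add link → L=7 J1=4 J2=0
P@2,6 dof=1 J1 → L=7 J1=5 J2=0
add link → L=8 J1=5 J2=0
add link → L=9 J1=5 J2=0
PS@1,0 dof=2 J2 → L=9 J1=5 J2=1
P@7,4 dof=1 J1 → L=9 J1=6 J2=1
P@8,4 dof=1 J1 → L=9 J1=7 J2=1
add link → L=10 J1=7 J2=1
R@5,9 dof=1 J1 → L=10 J1=8 J2=1
M=3(L−1)−2J1−J2=3·9−2·8−1=10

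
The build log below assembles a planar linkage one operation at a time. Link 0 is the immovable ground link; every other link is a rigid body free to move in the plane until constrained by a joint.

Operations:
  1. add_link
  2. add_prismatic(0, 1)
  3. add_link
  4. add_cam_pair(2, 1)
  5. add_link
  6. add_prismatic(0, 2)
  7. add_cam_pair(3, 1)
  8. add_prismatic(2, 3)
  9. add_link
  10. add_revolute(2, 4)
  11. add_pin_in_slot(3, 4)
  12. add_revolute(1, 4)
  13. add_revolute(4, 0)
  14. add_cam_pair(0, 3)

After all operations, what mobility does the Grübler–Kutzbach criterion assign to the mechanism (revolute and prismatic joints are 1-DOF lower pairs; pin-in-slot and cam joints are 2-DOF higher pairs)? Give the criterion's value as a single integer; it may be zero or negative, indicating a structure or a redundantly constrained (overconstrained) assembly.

M = -4

link 0 = ground. State L|J1|J2 = 1|0|0
+link1  2|0|0
P(0,1) f=1→J1  2|1|0
+link2  3|1|0
C(2,1) f=2→J2  3|1|1
+link3  4|1|1
P(0,2) f=1→J1  4|2|1
C(3,1) f=2→J2  4|2|2
P(2,3) f=1→J1  4|3|2
+link4  5|3|2
R(2,4) f=1→J1  5|4|2
PS(3,4) f=2→J2  5|4|3
R(1,4) f=1→J1  5|5|3
R(4,0) f=1→J1  5|6|3
C(0,3) f=2→J2  5|6|4
M = 3(5−1)−2·6−4 = 12−12−4 = -4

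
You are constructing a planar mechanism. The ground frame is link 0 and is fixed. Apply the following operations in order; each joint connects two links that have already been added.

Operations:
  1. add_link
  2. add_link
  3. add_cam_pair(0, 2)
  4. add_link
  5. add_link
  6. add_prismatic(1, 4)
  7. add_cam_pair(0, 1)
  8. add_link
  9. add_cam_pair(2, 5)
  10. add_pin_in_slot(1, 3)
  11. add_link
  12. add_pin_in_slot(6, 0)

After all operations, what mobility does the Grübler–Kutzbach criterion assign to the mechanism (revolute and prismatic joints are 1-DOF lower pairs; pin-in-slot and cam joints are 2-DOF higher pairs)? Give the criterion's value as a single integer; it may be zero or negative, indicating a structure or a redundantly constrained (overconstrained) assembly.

ground; <1,0,0>
#1 <2,0,0>
#2 <3,0,0>
C:0↔2 J2 <3,0,1>
#3 <4,0,1>
#4 <5,0,1>
P:1↔4 J1 <5,1,1>
C:0↔1 J2 <5,1,2>
#5 <6,1,2>
C:2↔5 J2 <6,1,3>
PS:1↔3 J2 <6,1,4>
#6 <7,1,4>
PS:6↔0 J2 <7,1,5>
3×6 − 2×1 − 1×5 = 11

M = 11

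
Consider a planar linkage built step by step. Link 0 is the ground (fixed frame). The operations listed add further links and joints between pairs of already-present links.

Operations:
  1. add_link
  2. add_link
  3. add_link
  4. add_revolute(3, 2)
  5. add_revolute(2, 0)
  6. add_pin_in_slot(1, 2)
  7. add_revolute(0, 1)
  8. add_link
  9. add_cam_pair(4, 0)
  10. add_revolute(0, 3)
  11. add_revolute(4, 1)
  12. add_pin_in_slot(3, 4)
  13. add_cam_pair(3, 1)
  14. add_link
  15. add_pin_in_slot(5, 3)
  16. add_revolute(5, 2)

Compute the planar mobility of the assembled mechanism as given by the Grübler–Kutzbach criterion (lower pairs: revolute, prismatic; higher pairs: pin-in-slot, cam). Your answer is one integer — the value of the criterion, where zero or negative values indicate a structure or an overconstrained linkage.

M = -2

link 0 = ground. State L|J1|J2 = 1|0|0
+link1  2|0|0
+link2  3|0|0
+link3  4|0|0
R(3,2) f=1→J1  4|1|0
R(2,0) f=1→J1  4|2|0
PS(1,2) f=2→J2  4|2|1
R(0,1) f=1→J1  4|3|1
+link4  5|3|1
C(4,0) f=2→J2  5|3|2
R(0,3) f=1→J1  5|4|2
R(4,1) f=1→J1  5|5|2
PS(3,4) f=2→J2  5|5|3
C(3,1) f=2→J2  5|5|4
+link5  6|5|4
PS(5,3) f=2→J2  6|5|5
R(5,2) f=1→J1  6|6|5
M = 3(6−1)−2·6−5 = 15−12−5 = -2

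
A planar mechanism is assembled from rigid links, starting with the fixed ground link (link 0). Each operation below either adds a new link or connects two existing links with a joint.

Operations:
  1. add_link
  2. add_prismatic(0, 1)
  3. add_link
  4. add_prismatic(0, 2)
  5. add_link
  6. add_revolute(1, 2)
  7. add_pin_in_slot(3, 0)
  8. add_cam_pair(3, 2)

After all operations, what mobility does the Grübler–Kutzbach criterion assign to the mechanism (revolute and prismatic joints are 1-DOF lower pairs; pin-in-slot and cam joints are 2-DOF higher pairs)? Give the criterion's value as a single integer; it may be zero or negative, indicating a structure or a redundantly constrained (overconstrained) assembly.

M = 1

L=1 J1=0 J2=0
add link → L=2 J1=0 J2=0
P@0,1 dof=1 J1 → L=2 J1=1 J2=0
add link → L=3 J1=1 J2=0
P@0,2 dof=1 J1 → L=3 J1=2 J2=0
add link → L=4 J1=2 J2=0
R@1,2 dof=1 J1 → L=4 J1=3 J2=0
PS@3,0 dof=2 J2 → L=4 J1=3 J2=1
C@3,2 dof=2 J2 → L=4 J1=3 J2=2
M=3(L−1)−2J1−J2=3·3−2·3−2=1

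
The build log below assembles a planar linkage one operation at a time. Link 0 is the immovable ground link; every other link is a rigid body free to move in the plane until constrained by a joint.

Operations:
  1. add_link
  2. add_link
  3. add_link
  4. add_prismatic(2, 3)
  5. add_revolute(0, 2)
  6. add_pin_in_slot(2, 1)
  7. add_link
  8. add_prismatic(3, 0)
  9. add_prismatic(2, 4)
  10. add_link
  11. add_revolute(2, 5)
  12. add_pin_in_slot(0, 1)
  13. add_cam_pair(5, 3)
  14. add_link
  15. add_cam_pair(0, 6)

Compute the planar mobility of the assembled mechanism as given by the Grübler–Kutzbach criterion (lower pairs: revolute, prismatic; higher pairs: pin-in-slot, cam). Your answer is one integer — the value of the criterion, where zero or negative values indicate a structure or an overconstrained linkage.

M = 4

(L,J1,J2)=(1,0,0); link0 fixed
link1: (2,0,0)
link2: (3,0,0)
link3: (4,0,0)
P 2-3 [J1]: (4,1,0)
R 0-2 [J1]: (4,2,0)
PS 2-1 [J2]: (4,2,1)
link4: (5,2,1)
P 3-0 [J1]: (5,3,1)
P 2-4 [J1]: (5,4,1)
link5: (6,4,1)
R 2-5 [J1]: (6,5,1)
PS 0-1 [J2]: (6,5,2)
C 5-3 [J2]: (6,5,3)
link6: (7,5,3)
C 0-6 [J2]: (7,5,4)
Grübler: 3·6 − 2·5 − 4 = 4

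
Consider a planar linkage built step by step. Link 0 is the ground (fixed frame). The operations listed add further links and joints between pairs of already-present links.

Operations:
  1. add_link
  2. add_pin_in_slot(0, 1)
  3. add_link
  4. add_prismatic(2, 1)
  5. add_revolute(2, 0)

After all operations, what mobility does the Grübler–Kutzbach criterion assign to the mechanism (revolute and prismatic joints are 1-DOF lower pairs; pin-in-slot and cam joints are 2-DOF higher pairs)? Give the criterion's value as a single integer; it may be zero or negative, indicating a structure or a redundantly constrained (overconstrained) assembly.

ground; <1,0,0>
#1 <2,0,0>
PS:0↔1 J2 <2,0,1>
#2 <3,0,1>
P:2↔1 J1 <3,1,1>
R:2↔0 J1 <3,2,1>
3×2 − 2×2 − 1×1 = 1

M = 1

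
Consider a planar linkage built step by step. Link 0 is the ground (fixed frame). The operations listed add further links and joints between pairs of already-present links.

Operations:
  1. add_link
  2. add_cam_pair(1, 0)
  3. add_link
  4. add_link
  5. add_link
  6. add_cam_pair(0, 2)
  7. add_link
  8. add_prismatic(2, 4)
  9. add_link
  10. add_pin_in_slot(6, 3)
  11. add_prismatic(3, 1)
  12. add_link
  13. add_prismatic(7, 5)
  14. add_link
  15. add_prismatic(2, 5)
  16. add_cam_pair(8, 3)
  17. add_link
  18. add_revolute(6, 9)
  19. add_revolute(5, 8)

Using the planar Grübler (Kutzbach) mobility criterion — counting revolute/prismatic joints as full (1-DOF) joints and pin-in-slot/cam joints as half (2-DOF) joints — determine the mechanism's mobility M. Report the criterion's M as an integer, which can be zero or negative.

[1;0;0] (link 0 is ground)
L+ [2;0;0]
C(1,0)∈J2 [2;0;1]
L+ [3;0;1]
L+ [4;0;1]
L+ [5;0;1]
C(0,2)∈J2 [5;0;2]
L+ [6;0;2]
P(2,4)∈J1 [6;1;2]
L+ [7;1;2]
PS(6,3)∈J2 [7;1;3]
P(3,1)∈J1 [7;2;3]
L+ [8;2;3]
P(7,5)∈J1 [8;3;3]
L+ [9;3;3]
P(2,5)∈J1 [9;4;3]
C(8,3)∈J2 [9;4;4]
L+ [10;4;4]
R(6,9)∈J1 [10;5;4]
R(5,8)∈J1 [10;6;4]
mobility = 27 − 12 − 4 = 11

M = 11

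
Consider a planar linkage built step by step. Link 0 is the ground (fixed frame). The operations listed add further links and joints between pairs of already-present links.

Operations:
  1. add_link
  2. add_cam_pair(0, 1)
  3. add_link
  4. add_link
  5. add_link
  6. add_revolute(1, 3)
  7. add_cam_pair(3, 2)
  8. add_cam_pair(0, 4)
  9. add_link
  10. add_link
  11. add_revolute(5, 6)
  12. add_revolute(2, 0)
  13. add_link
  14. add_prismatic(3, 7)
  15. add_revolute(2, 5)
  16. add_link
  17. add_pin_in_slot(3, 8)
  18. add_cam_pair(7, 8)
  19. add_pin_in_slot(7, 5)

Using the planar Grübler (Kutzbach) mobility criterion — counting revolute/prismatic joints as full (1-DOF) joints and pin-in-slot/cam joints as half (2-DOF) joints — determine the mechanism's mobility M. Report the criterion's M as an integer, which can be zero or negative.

L=1 J1=0 J2=0
add link → L=2 J1=0 J2=0
C@0,1 dof=2 J2 → L=2 J1=0 J2=1
add link → L=3 J1=0 J2=1
add link → L=4 J1=0 J2=1
add link → L=5 J1=0 J2=1
R@1,3 dof=1 J1 → L=5 J1=1 J2=1
C@3,2 dof=2 J2 → L=5 J1=1 J2=2
C@0,4 dof=2 J2 → L=5 J1=1 J2=3
add link → L=6 J1=1 J2=3
add link → L=7 J1=1 J2=3
R@5,6 dof=1 J1 → L=7 J1=2 J2=3
R@2,0 dof=1 J1 → L=7 J1=3 J2=3
add link → L=8 J1=3 J2=3
P@3,7 dof=1 J1 → L=8 J1=4 J2=3
R@2,5 dof=1 J1 → L=8 J1=5 J2=3
add link → L=9 J1=5 J2=3
PS@3,8 dof=2 J2 → L=9 J1=5 J2=4
C@7,8 dof=2 J2 → L=9 J1=5 J2=5
PS@7,5 dof=2 J2 → L=9 J1=5 J2=6
M=3(L−1)−2J1−J2=3·8−2·5−6=8

M = 8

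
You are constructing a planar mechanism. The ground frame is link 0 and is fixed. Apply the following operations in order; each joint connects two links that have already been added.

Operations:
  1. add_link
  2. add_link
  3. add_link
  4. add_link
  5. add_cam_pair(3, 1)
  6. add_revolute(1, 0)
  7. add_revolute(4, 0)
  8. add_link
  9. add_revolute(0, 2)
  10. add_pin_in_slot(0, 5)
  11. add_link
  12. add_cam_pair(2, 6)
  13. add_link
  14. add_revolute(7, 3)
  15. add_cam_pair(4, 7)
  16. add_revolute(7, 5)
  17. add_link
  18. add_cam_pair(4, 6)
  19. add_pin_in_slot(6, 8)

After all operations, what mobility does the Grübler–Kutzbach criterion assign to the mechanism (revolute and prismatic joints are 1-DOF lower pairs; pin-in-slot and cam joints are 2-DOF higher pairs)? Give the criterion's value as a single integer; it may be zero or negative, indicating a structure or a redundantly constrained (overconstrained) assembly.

M = 8

[1;0;0] (link 0 is ground)
L+ [2;0;0]
L+ [3;0;0]
L+ [4;0;0]
L+ [5;0;0]
C(3,1)∈J2 [5;0;1]
R(1,0)∈J1 [5;1;1]
R(4,0)∈J1 [5;2;1]
L+ [6;2;1]
R(0,2)∈J1 [6;3;1]
PS(0,5)∈J2 [6;3;2]
L+ [7;3;2]
C(2,6)∈J2 [7;3;3]
L+ [8;3;3]
R(7,3)∈J1 [8;4;3]
C(4,7)∈J2 [8;4;4]
R(7,5)∈J1 [8;5;4]
L+ [9;5;4]
C(4,6)∈J2 [9;5;5]
PS(6,8)∈J2 [9;5;6]
mobility = 24 − 10 − 6 = 8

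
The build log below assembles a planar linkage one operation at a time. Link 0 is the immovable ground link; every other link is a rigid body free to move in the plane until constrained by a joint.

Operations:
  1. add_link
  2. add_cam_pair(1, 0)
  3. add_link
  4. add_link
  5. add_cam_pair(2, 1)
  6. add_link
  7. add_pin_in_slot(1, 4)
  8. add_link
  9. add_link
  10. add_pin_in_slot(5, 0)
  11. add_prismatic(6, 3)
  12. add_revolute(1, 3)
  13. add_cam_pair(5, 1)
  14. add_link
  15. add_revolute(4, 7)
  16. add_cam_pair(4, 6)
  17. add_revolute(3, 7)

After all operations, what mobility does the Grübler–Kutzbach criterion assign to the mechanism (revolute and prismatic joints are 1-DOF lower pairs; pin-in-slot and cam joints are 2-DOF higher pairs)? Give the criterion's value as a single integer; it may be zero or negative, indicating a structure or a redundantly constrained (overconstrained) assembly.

ground; <1,0,0>
#1 <2,0,0>
C:1↔0 J2 <2,0,1>
#2 <3,0,1>
#3 <4,0,1>
C:2↔1 J2 <4,0,2>
#4 <5,0,2>
PS:1↔4 J2 <5,0,3>
#5 <6,0,3>
#6 <7,0,3>
PS:5↔0 J2 <7,0,4>
P:6↔3 J1 <7,1,4>
R:1↔3 J1 <7,2,4>
C:5↔1 J2 <7,2,5>
#7 <8,2,5>
R:4↔7 J1 <8,3,5>
C:4↔6 J2 <8,3,6>
R:3↔7 J1 <8,4,6>
3×7 − 2×4 − 1×6 = 7

M = 7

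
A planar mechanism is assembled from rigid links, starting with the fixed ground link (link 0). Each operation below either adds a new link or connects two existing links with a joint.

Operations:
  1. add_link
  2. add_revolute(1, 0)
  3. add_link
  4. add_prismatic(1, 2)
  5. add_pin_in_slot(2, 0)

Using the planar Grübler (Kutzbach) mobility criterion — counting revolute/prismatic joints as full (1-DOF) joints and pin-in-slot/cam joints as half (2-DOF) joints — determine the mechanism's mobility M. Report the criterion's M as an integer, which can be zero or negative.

ground; <1,0,0>
#1 <2,0,0>
R:1↔0 J1 <2,1,0>
#2 <3,1,0>
P:1↔2 J1 <3,2,0>
PS:2↔0 J2 <3,2,1>
3×2 − 2×2 − 1×1 = 1

M = 1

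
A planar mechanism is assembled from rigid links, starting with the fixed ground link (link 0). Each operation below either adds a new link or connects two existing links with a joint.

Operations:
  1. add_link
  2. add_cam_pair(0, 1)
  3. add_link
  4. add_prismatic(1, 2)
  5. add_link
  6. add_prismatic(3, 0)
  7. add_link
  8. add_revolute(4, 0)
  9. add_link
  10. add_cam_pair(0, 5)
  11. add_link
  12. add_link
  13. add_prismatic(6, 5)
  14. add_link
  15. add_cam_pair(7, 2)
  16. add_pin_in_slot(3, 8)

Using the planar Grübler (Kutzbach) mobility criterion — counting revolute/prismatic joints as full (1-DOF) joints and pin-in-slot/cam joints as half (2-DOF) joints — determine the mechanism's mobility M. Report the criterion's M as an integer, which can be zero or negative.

M = 12

ground; <1,0,0>
#1 <2,0,0>
C:0↔1 J2 <2,0,1>
#2 <3,0,1>
P:1↔2 J1 <3,1,1>
#3 <4,1,1>
P:3↔0 J1 <4,2,1>
#4 <5,2,1>
R:4↔0 J1 <5,3,1>
#5 <6,3,1>
C:0↔5 J2 <6,3,2>
#6 <7,3,2>
#7 <8,3,2>
P:6↔5 J1 <8,4,2>
#8 <9,4,2>
C:7↔2 J2 <9,4,3>
PS:3↔8 J2 <9,4,4>
3×8 − 2×4 − 1×4 = 12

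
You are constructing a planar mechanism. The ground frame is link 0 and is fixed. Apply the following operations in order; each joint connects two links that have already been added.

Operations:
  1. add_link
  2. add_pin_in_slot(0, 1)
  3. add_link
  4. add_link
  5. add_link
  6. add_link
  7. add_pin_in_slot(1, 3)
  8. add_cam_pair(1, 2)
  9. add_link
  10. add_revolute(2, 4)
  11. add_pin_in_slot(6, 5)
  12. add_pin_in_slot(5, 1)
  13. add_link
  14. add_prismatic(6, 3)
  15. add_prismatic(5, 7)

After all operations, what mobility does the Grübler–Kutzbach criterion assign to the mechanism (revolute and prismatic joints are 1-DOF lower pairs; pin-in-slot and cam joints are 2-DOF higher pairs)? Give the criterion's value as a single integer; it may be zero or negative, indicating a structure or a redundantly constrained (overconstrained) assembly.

link 0 = ground. State L|J1|J2 = 1|0|0
+link1  2|0|0
PS(0,1) f=2→J2  2|0|1
+link2  3|0|1
+link3  4|0|1
+link4  5|0|1
+link5  6|0|1
PS(1,3) f=2→J2  6|0|2
C(1,2) f=2→J2  6|0|3
+link6  7|0|3
R(2,4) f=1→J1  7|1|3
PS(6,5) f=2→J2  7|1|4
PS(5,1) f=2→J2  7|1|5
+link7  8|1|5
P(6,3) f=1→J1  8|2|5
P(5,7) f=1→J1  8|3|5
M = 3(8−1)−2·3−5 = 21−6−5 = 10

M = 10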